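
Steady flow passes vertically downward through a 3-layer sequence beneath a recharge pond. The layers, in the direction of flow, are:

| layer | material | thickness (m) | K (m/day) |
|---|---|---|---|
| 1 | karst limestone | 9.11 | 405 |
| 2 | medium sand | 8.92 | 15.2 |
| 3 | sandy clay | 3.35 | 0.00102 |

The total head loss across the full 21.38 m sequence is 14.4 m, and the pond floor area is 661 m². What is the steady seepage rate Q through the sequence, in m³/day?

2.90

Flow is perpendicular to layering, so the layers act in series and the equivalent K is the thickness-weighted harmonic mean.
Total thickness L = 9.11 + 8.92 + 3.35 = 21.38 m.
Σ(b_i/K_i) = 9.11/405 + 8.92/15.2 + 3.35/0.00102 = 3285 d.
K_eq = L / Σ(b_i/K_i) = 21.38 / 3285 = 0.006509 m/day.
Q = K_eq · A · (Δh/L) = 0.006509 × 661 × (14.4/21.38) = 2.898 m³/day.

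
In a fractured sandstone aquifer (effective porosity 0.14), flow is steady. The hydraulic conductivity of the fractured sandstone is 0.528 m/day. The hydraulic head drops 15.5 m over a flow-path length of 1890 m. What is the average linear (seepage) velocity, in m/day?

Hydraulic gradient i = Δh / L = 15.5 / 1890 = 0.008201.
Darcy flux q = K · i = 0.5280 × 0.008201 = 0.004330 m/day.
Seepage velocity v = q / n_e = 0.004330 / 0.14 = 0.03093 m/day.

0.0309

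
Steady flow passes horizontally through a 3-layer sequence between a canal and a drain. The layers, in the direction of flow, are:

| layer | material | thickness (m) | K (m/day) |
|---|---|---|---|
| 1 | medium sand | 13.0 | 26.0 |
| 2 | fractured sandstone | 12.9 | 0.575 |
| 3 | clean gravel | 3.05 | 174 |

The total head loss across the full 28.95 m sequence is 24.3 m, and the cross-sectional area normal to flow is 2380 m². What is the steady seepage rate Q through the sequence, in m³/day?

2520

Flow is perpendicular to layering, so the layers act in series and the equivalent K is the thickness-weighted harmonic mean.
Total thickness L = 13.0 + 12.9 + 3.05 = 28.95 m.
Σ(b_i/K_i) = 13.0/26.0 + 12.9/0.575 + 3.05/174 = 22.95 d.
K_eq = L / Σ(b_i/K_i) = 28.95 / 22.95 = 1.261 m/day.
Q = K_eq · A · (Δh/L) = 1.261 × 2380 × (24.3/28.95) = 2520 m³/day.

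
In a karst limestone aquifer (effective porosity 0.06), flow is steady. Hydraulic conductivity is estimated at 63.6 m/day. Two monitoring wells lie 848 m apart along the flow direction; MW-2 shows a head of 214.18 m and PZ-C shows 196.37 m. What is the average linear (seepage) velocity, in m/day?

22.3

Hydraulic gradient i = (214.18 − 196.37) / 848 = 17.81 / 848 = 0.02100.
Darcy flux q = K · i = 63.60 × 0.02100 = 1.336 m/day.
Seepage velocity v = q / n_e = 1.336 / 0.06 = 22.26 m/day.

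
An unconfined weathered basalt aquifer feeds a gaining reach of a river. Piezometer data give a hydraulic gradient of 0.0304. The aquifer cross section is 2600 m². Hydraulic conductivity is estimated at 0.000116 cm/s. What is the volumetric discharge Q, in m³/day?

7.92

Convert K: 0.000116 cm/s × 864 = 0.1002 m/day.
Hydraulic gradient i = 0.0304.
Darcy's law: Q = K · A · i = 0.1002 × 2600 × 0.03040 = 7.922 m³/day.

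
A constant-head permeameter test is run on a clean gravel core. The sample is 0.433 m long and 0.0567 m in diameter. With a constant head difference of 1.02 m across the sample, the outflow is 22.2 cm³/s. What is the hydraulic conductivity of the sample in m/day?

322

Cross-sectional area A = π·(d/2)² = π × (0.0567/2)² = 0.002525 m².
Convert discharge: 22.2 cm³/s = 2.220e-05 m³/s.
Darcy's law rearranged: K = Q·L / (A·Δh) = 2.220e-05 × 0.433 / (0.002525 × 1.02) = 0.003732 m/s = 322.5 m/day.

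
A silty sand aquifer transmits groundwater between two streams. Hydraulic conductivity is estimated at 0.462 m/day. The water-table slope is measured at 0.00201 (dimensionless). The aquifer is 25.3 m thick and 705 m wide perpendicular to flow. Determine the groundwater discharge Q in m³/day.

16.6

Cross-sectional area A = 705 × 25.3 = 17836 m².
Hydraulic gradient i = 0.00201.
Darcy's law: Q = K · A · i = 0.4620 × 17836 × 0.002010 = 16.56 m³/day.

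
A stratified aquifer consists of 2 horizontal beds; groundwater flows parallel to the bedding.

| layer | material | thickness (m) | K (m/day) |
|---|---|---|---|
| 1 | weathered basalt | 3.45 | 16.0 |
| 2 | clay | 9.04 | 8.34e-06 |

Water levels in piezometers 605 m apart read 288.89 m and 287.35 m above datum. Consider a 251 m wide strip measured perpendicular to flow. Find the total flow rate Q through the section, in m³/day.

35.3

Flow is parallel to layering, so each bed carries its own Darcy discharge and the transmissivities add.
Σ(K_i·b_i) = 16.0×3.45 + 8.34e-06×9.04 = 55.20 m²/day.
Hydraulic gradient i = (288.89 − 287.35) / 605 = 1.54 / 605 = 0.002545.
Q = Σ(K_i·b_i) · W · i = 55.20 × 251 × 0.002545 = 35.27 m³/day.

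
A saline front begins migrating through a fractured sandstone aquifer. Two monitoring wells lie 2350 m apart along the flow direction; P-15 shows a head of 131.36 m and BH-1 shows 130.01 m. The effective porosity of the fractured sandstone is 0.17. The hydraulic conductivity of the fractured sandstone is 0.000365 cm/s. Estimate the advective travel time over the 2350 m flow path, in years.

6040

Convert K: 0.000365 cm/s × 864 = 0.3154 m/day.
Hydraulic gradient i = (131.36 − 130.01) / 2350 = 1.35 / 2350 = 0.0005745.
Darcy flux q = K · i = 0.3154 × 0.0005745 = 0.0001812 m/day.
Seepage velocity v = q / n_e = 0.0001812 / 0.17 = 0.001066 m/day.
Travel time t = L / v = 2350 / 0.001066 = 2.205e+06 days = 6037 years.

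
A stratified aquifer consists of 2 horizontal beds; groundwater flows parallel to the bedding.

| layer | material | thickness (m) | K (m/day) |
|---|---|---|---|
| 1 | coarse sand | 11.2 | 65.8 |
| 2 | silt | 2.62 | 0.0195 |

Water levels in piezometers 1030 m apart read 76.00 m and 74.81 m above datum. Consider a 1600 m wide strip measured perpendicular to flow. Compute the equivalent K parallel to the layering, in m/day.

Flow is parallel to layering, so each bed carries its own Darcy discharge and the transmissivities add.
Σ(K_i·b_i) = 65.8×11.2 + 0.0195×2.62 = 737.0 m²/day.
Total thickness b = 13.82 m, so K_eq = Σ(K_i·b_i)/b = 53.33 m/day.

53.3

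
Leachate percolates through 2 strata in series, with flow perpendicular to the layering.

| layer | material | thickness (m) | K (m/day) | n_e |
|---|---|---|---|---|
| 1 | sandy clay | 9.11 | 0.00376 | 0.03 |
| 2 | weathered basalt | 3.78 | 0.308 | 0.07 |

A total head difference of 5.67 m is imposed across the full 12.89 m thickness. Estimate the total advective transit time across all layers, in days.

With flow normal to the layers, continuity requires the same specific discharge q through every layer.
Σ(b_i/K_i) = 9.11/0.00376 + 3.78/0.308 = 2435 d.
q = Δh / Σ(b_i/K_i) = 5.67 / 2435 = 0.002328 m/day.
In each layer the seepage velocity is v_i = q/n_i, so the layer transit time is t_i = b_i·n_i / q:
  layer 1 (sandy clay): t_1 = 9.11 × 0.03 / 0.002328 = 117.4 d
  layer 2 (weathered basalt): t_2 = 3.78 × 0.07 / 0.002328 = 113.6 d
Total t = Σ t_i = 231.0 days.

231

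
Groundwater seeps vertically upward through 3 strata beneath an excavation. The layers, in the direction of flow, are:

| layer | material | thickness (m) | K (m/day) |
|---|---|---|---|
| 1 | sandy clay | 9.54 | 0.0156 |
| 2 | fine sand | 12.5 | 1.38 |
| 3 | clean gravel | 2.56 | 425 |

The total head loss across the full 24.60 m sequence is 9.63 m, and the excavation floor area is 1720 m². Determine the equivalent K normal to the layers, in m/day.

0.0396

Flow is perpendicular to layering, so the layers act in series and the equivalent K is the thickness-weighted harmonic mean.
Total thickness L = 9.54 + 12.5 + 2.56 = 24.60 m.
Σ(b_i/K_i) = 9.54/0.0156 + 12.5/1.38 + 2.56/425 = 620.6 d.
K_eq = L / Σ(b_i/K_i) = 24.60 / 620.6 = 0.03964 m/day.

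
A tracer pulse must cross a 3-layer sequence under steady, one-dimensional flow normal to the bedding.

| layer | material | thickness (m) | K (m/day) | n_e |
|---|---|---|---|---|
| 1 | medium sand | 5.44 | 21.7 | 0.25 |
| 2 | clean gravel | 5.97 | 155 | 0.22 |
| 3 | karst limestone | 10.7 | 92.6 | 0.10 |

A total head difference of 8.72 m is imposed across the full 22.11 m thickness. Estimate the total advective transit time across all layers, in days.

With flow normal to the layers, continuity requires the same specific discharge q through every layer.
Σ(b_i/K_i) = 5.44/21.7 + 5.97/155 + 10.7/92.6 = 0.4048 d.
q = Δh / Σ(b_i/K_i) = 8.72 / 0.4048 = 21.54 m/day.
In each layer the seepage velocity is v_i = q/n_i, so the layer transit time is t_i = b_i·n_i / q:
  layer 1 (medium sand): t_1 = 5.44 × 0.25 / 21.54 = 0.06313 d
  layer 2 (clean gravel): t_2 = 5.97 × 0.22 / 21.54 = 0.06096 d
  layer 3 (karst limestone): t_3 = 10.7 × 0.10 / 21.54 = 0.04967 d
Total t = Σ t_i = 0.1738 days.

0.174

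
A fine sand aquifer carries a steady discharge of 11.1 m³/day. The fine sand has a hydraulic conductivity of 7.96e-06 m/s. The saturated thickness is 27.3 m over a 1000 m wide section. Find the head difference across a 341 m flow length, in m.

0.202

Convert K: 7.96e-06 m/s × 86400 = 0.6877 m/day.
Cross-sectional area A = 1000 × 27.3 = 27300 m².
From Q = K·A·i, i = Q / (K·A) = 11.1 / (0.6877 × 27300) = 0.0005912.
Head loss Δh = i · L = 0.0005912 × 341 = 0.2016 m.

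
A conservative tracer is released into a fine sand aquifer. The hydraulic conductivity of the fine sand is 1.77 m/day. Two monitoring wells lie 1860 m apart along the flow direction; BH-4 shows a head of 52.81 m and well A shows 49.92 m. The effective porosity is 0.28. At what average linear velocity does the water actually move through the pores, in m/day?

Hydraulic gradient i = (52.81 − 49.92) / 1860 = 2.89 / 1860 = 0.001554.
Darcy flux q = K · i = 1.770 × 0.001554 = 0.002750 m/day.
Seepage velocity v = q / n_e = 0.002750 / 0.28 = 0.009822 m/day.

0.00982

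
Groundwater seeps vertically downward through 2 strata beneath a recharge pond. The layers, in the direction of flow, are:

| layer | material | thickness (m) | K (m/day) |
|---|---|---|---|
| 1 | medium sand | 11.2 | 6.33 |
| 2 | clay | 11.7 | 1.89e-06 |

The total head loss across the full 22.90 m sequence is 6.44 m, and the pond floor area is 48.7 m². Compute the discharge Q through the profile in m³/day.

Flow is perpendicular to layering, so the layers act in series and the equivalent K is the thickness-weighted harmonic mean.
Total thickness L = 11.2 + 11.7 = 22.90 m.
Σ(b_i/K_i) = 11.2/6.33 + 11.7/1.89e-06 = 6.190e+06 d.
K_eq = L / Σ(b_i/K_i) = 22.90 / 6.190e+06 = 3.699e-06 m/day.
Q = K_eq · A · (Δh/L) = 3.699e-06 × 48.7 × (6.44/22.90) = 5.066e-05 m³/day.

5.07e-05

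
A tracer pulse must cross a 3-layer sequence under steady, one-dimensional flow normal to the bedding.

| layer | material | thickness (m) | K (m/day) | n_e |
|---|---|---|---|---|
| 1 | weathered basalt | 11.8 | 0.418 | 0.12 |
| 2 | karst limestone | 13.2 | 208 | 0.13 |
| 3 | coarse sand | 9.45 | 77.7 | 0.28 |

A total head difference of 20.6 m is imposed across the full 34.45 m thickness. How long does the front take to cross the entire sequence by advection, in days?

7.97

With flow normal to the layers, continuity requires the same specific discharge q through every layer.
Σ(b_i/K_i) = 11.8/0.418 + 13.2/208 + 9.45/77.7 = 28.41 d.
q = Δh / Σ(b_i/K_i) = 20.6 / 28.41 = 0.7250 m/day.
In each layer the seepage velocity is v_i = q/n_i, so the layer transit time is t_i = b_i·n_i / q:
  layer 1 (weathered basalt): t_1 = 11.8 × 0.12 / 0.7250 = 1.953 d
  layer 2 (karst limestone): t_2 = 13.2 × 0.13 / 0.7250 = 2.367 d
  layer 3 (coarse sand): t_3 = 9.45 × 0.28 / 0.7250 = 3.650 d
Total t = Σ t_i = 7.970 days.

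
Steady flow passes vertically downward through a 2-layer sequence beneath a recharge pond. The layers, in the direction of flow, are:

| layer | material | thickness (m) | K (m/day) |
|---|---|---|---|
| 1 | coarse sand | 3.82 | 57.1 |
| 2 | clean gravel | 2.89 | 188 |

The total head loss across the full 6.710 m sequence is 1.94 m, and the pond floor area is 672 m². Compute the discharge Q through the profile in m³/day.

Flow is perpendicular to layering, so the layers act in series and the equivalent K is the thickness-weighted harmonic mean.
Total thickness L = 3.82 + 2.89 = 6.710 m.
Σ(b_i/K_i) = 3.82/57.1 + 2.89/188 = 0.08227 d.
K_eq = L / Σ(b_i/K_i) = 6.710 / 0.08227 = 81.56 m/day.
Q = K_eq · A · (Δh/L) = 81.56 × 672 × (1.94/6.710) = 15846 m³/day.

15800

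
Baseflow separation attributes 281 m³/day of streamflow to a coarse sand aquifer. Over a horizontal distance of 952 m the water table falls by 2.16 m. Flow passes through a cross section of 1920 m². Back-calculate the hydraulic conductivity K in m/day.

64.5

Hydraulic gradient i = Δh / L = 2.16 / 952 = 0.002269.
From Q = K·A·i, K = Q / (A·i) = 281 / (1920 × 0.002269) = 64.50 m/day.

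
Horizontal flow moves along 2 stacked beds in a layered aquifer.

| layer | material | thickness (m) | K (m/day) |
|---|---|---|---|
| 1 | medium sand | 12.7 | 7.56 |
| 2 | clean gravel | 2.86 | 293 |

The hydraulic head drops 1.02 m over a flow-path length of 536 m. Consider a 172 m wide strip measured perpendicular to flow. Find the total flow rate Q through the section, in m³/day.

306

Flow is parallel to layering, so each bed carries its own Darcy discharge and the transmissivities add.
Σ(K_i·b_i) = 7.56×12.7 + 293×2.86 = 934.0 m²/day.
Hydraulic gradient i = Δh / L = 1.02 / 536 = 0.001903.
Q = Σ(K_i·b_i) · W · i = 934.0 × 172 × 0.001903 = 305.7 m³/day.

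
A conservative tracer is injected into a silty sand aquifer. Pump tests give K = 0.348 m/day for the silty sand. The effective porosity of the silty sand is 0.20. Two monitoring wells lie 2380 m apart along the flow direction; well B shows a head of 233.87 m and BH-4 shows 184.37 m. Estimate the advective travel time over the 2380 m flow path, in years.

Hydraulic gradient i = (233.87 − 184.37) / 2380 = 49.5 / 2380 = 0.02080.
Darcy flux q = K · i = 0.3480 × 0.02080 = 0.007238 m/day.
Seepage velocity v = q / n_e = 0.007238 / 0.20 = 0.03619 m/day.
Travel time t = L / v = 2380 / 0.03619 = 65766 days = 180.1 years.

180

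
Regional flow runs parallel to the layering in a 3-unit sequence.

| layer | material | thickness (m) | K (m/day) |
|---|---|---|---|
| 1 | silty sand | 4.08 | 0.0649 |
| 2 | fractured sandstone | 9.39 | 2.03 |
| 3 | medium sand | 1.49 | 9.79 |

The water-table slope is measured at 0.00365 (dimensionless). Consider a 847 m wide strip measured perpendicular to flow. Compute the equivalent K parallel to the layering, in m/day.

2.27

Flow is parallel to layering, so each bed carries its own Darcy discharge and the transmissivities add.
Σ(K_i·b_i) = 0.0649×4.08 + 2.03×9.39 + 9.79×1.49 = 33.91 m²/day.
Total thickness b = 14.96 m, so K_eq = Σ(K_i·b_i)/b = 2.267 m/day.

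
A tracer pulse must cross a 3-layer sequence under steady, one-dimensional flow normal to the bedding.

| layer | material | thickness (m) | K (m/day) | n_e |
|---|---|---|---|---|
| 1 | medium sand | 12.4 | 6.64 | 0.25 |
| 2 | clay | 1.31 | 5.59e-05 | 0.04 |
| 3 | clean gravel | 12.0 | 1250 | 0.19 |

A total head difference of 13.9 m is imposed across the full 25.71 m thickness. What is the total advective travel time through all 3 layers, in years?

25.1

With flow normal to the layers, continuity requires the same specific discharge q through every layer.
Σ(b_i/K_i) = 12.4/6.64 + 1.31/5.59e-05 + 12.0/1250 = 23437 d.
q = Δh / Σ(b_i/K_i) = 13.9 / 23437 = 0.0005931 m/day.
In each layer the seepage velocity is v_i = q/n_i, so the layer transit time is t_i = b_i·n_i / q:
  layer 1 (medium sand): t_1 = 12.4 × 0.25 / 0.0005931 = 5227 d
  layer 2 (clay): t_2 = 1.31 × 0.04 / 0.0005931 = 88.35 d
  layer 3 (clean gravel): t_3 = 12.0 × 0.19 / 0.0005931 = 3844 d
Total t = Σ t_i = 9159 days = 25.08 years.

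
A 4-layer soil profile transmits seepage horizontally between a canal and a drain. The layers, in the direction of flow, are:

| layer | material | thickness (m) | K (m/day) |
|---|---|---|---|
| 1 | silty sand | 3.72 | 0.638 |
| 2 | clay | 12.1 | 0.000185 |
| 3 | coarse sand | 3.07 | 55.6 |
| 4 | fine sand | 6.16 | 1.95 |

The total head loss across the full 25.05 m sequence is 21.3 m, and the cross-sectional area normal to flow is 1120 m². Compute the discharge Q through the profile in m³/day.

0.365

Flow is perpendicular to layering, so the layers act in series and the equivalent K is the thickness-weighted harmonic mean.
Total thickness L = 3.72 + 12.1 + 3.07 + 6.16 = 25.05 m.
Σ(b_i/K_i) = 3.72/0.638 + 12.1/0.000185 + 3.07/55.6 + 6.16/1.95 = 65414 d.
K_eq = L / Σ(b_i/K_i) = 25.05 / 65414 = 0.0003829 m/day.
Q = K_eq · A · (Δh/L) = 0.0003829 × 1120 × (21.3/25.05) = 0.3647 m³/day.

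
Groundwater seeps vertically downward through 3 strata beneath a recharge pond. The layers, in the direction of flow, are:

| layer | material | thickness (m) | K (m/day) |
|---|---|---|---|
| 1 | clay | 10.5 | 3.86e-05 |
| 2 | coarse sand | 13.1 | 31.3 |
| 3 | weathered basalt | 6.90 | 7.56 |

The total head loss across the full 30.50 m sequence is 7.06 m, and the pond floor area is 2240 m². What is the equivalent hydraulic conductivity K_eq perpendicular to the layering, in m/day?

0.000112

Flow is perpendicular to layering, so the layers act in series and the equivalent K is the thickness-weighted harmonic mean.
Total thickness L = 10.5 + 13.1 + 6.90 = 30.50 m.
Σ(b_i/K_i) = 10.5/3.86e-05 + 13.1/31.3 + 6.90/7.56 = 2.720e+05 d.
K_eq = L / Σ(b_i/K_i) = 30.50 / 2.720e+05 = 0.0001121 m/day.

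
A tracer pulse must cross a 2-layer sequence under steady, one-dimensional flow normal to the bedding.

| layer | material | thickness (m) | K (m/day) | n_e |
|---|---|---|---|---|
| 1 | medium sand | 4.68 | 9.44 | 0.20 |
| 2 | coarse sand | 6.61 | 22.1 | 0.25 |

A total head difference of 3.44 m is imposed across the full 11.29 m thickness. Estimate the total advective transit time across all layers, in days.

With flow normal to the layers, continuity requires the same specific discharge q through every layer.
Σ(b_i/K_i) = 4.68/9.44 + 6.61/22.1 = 0.7949 d.
q = Δh / Σ(b_i/K_i) = 3.44 / 0.7949 = 4.328 m/day.
In each layer the seepage velocity is v_i = q/n_i, so the layer transit time is t_i = b_i·n_i / q:
  layer 1 (medium sand): t_1 = 4.68 × 0.20 / 4.328 = 0.2163 d
  layer 2 (coarse sand): t_2 = 6.61 × 0.25 / 4.328 = 0.3818 d
Total t = Σ t_i = 0.5981 days.

0.598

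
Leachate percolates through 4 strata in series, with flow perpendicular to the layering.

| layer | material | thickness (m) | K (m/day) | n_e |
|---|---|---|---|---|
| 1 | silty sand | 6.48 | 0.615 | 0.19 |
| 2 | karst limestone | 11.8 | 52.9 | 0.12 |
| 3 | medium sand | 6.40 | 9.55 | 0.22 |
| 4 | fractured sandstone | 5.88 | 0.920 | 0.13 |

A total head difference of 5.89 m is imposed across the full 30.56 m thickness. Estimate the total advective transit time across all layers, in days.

With flow normal to the layers, continuity requires the same specific discharge q through every layer.
Σ(b_i/K_i) = 6.48/0.615 + 11.8/52.9 + 6.40/9.55 + 5.88/0.920 = 17.82 d.
q = Δh / Σ(b_i/K_i) = 5.89 / 17.82 = 0.3305 m/day.
In each layer the seepage velocity is v_i = q/n_i, so the layer transit time is t_i = b_i·n_i / q:
  layer 1 (silty sand): t_1 = 6.48 × 0.19 / 0.3305 = 3.725 d
  layer 2 (karst limestone): t_2 = 11.8 × 0.12 / 0.3305 = 4.284 d
  layer 3 (medium sand): t_3 = 6.40 × 0.22 / 0.3305 = 4.260 d
  layer 4 (fractured sandstone): t_4 = 5.88 × 0.13 / 0.3305 = 2.313 d
Total t = Σ t_i = 14.58 days.

14.6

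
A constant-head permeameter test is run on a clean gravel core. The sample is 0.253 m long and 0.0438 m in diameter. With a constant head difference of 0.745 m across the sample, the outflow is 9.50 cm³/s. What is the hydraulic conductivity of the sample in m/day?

Cross-sectional area A = π·(d/2)² = π × (0.0438/2)² = 0.001507 m².
Convert discharge: 9.50 cm³/s = 9.500e-06 m³/s.
Darcy's law rearranged: K = Q·L / (A·Δh) = 9.500e-06 × 0.253 / (0.001507 × 0.745) = 0.002141 m/s = 185.0 m/day.

185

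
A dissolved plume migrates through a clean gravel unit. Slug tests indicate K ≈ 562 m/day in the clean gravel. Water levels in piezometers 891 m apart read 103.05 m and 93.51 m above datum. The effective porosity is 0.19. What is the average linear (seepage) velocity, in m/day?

Hydraulic gradient i = (103.05 − 93.51) / 891 = 9.54 / 891 = 0.01071.
Darcy flux q = K · i = 562.0 × 0.01071 = 6.017 m/day.
Seepage velocity v = q / n_e = 6.017 / 0.19 = 31.67 m/day.

31.7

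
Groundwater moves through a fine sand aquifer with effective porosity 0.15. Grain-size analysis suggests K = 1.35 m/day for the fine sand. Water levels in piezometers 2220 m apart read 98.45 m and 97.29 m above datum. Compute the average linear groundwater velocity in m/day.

Hydraulic gradient i = (98.45 − 97.29) / 2220 = 1.16 / 2220 = 0.0005225.
Darcy flux q = K · i = 1.350 × 0.0005225 = 0.0007054 m/day.
Seepage velocity v = q / n_e = 0.0007054 / 0.15 = 0.004703 m/day.

0.00470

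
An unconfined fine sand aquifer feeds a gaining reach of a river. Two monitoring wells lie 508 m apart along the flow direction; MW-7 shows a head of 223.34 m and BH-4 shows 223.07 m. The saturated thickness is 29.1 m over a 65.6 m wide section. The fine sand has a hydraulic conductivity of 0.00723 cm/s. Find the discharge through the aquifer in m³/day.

Convert K: 0.00723 cm/s × 864 = 6.247 m/day.
Cross-sectional area A = 65.6 × 29.1 = 1909 m².
Hydraulic gradient i = (223.34 − 223.07) / 508 = 0.27 / 508 = 0.0005315.
Darcy's law: Q = K · A · i = 6.247 × 1909 × 0.0005315 = 6.338 m³/day.

6.34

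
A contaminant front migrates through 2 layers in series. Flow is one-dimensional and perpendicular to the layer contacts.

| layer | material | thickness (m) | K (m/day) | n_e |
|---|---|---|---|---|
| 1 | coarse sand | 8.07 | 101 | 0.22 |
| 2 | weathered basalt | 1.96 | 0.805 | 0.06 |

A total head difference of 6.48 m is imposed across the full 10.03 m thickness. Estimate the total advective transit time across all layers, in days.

0.735

With flow normal to the layers, continuity requires the same specific discharge q through every layer.
Σ(b_i/K_i) = 8.07/101 + 1.96/0.805 = 2.515 d.
q = Δh / Σ(b_i/K_i) = 6.48 / 2.515 = 2.577 m/day.
In each layer the seepage velocity is v_i = q/n_i, so the layer transit time is t_i = b_i·n_i / q:
  layer 1 (coarse sand): t_1 = 8.07 × 0.22 / 2.577 = 0.6890 d
  layer 2 (weathered basalt): t_2 = 1.96 × 0.06 / 2.577 = 0.04564 d
Total t = Σ t_i = 0.7346 days.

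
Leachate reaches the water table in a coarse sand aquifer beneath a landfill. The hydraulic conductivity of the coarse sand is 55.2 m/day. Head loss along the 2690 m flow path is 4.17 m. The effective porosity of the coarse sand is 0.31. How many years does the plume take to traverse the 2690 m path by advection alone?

26.7

Hydraulic gradient i = Δh / L = 4.17 / 2690 = 0.001550.
Darcy flux q = K · i = 55.20 × 0.001550 = 0.08557 m/day.
Seepage velocity v = q / n_e = 0.08557 / 0.31 = 0.2760 m/day.
Travel time t = L / v = 2690 / 0.2760 = 9745 days = 26.68 years.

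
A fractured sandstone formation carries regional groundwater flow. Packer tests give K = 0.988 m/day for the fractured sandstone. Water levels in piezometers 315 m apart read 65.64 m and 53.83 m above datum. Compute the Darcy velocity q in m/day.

0.0370

Hydraulic gradient i = (65.64 − 53.83) / 315 = 11.81 / 315 = 0.03749.
Specific discharge q = K · i = 0.9880 × 0.03749 = 0.03704 m/day.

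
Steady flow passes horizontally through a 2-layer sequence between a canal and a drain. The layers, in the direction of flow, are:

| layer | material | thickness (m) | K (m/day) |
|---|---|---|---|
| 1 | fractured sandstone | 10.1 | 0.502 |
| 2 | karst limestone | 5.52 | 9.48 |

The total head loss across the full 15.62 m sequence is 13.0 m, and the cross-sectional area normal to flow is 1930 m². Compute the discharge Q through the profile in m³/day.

1210

Flow is perpendicular to layering, so the layers act in series and the equivalent K is the thickness-weighted harmonic mean.
Total thickness L = 10.1 + 5.52 = 15.62 m.
Σ(b_i/K_i) = 10.1/0.502 + 5.52/9.48 = 20.70 d.
K_eq = L / Σ(b_i/K_i) = 15.62 / 20.70 = 0.7545 m/day.
Q = K_eq · A · (Δh/L) = 0.7545 × 1930 × (13.0/15.62) = 1212 m³/day.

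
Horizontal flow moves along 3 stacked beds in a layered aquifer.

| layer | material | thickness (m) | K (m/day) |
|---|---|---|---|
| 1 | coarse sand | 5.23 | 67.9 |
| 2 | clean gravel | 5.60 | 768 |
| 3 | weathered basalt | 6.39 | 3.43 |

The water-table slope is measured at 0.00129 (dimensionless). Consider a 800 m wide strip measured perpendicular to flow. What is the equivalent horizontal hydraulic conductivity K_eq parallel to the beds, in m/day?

272

Flow is parallel to layering, so each bed carries its own Darcy discharge and the transmissivities add.
Σ(K_i·b_i) = 67.9×5.23 + 768×5.60 + 3.43×6.39 = 4678 m²/day.
Total thickness b = 17.22 m, so K_eq = Σ(K_i·b_i)/b = 271.7 m/day.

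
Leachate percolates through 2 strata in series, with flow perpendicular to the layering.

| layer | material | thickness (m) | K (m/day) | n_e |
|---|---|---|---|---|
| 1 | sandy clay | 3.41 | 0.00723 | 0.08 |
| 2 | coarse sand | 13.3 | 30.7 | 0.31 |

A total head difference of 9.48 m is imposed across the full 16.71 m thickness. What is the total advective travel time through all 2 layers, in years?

With flow normal to the layers, continuity requires the same specific discharge q through every layer.
Σ(b_i/K_i) = 3.41/0.00723 + 13.3/30.7 = 472.1 d.
q = Δh / Σ(b_i/K_i) = 9.48 / 472.1 = 0.02008 m/day.
In each layer the seepage velocity is v_i = q/n_i, so the layer transit time is t_i = b_i·n_i / q:
  layer 1 (sandy clay): t_1 = 3.41 × 0.08 / 0.02008 = 13.58 d
  layer 2 (coarse sand): t_2 = 13.3 × 0.31 / 0.02008 = 205.3 d
Total t = Σ t_i = 218.9 days = 0.5993 years.

0.599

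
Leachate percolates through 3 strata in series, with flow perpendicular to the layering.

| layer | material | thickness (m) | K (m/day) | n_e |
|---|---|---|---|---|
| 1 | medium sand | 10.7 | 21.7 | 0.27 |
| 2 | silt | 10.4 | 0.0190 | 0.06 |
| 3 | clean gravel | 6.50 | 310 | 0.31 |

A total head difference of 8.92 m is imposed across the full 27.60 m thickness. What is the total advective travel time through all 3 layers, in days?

With flow normal to the layers, continuity requires the same specific discharge q through every layer.
Σ(b_i/K_i) = 10.7/21.7 + 10.4/0.0190 + 6.50/310 = 547.9 d.
q = Δh / Σ(b_i/K_i) = 8.92 / 547.9 = 0.01628 m/day.
In each layer the seepage velocity is v_i = q/n_i, so the layer transit time is t_i = b_i·n_i / q:
  layer 1 (medium sand): t_1 = 10.7 × 0.27 / 0.01628 = 177.4 d
  layer 2 (silt): t_2 = 10.4 × 0.06 / 0.01628 = 38.33 d
  layer 3 (clean gravel): t_3 = 6.50 × 0.31 / 0.01628 = 123.8 d
Total t = Σ t_i = 339.5 days.

340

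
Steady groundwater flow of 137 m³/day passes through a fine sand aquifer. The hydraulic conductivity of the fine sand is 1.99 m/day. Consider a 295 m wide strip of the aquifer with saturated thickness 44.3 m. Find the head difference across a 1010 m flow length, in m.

5.32

Cross-sectional area A = 295 × 44.3 = 13068 m².
From Q = K·A·i, i = Q / (K·A) = 137 / (1.990 × 13068) = 0.005268.
Head loss Δh = i · L = 0.005268 × 1010 = 5.321 m.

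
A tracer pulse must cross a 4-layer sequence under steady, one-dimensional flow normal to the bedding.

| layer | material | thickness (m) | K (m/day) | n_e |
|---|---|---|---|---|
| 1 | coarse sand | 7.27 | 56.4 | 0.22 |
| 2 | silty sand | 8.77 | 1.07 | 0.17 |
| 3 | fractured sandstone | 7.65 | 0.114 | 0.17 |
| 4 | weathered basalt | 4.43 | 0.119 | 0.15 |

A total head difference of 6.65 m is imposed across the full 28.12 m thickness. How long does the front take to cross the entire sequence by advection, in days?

With flow normal to the layers, continuity requires the same specific discharge q through every layer.
Σ(b_i/K_i) = 7.27/56.4 + 8.77/1.07 + 7.65/0.114 + 4.43/0.119 = 112.7 d.
q = Δh / Σ(b_i/K_i) = 6.65 / 112.7 = 0.05903 m/day.
In each layer the seepage velocity is v_i = q/n_i, so the layer transit time is t_i = b_i·n_i / q:
  layer 1 (coarse sand): t_1 = 7.27 × 0.22 / 0.05903 = 27.10 d
  layer 2 (silty sand): t_2 = 8.77 × 0.17 / 0.05903 = 25.26 d
  layer 3 (fractured sandstone): t_3 = 7.65 × 0.17 / 0.05903 = 22.03 d
  layer 4 (weathered basalt): t_4 = 4.43 × 0.15 / 0.05903 = 11.26 d
Total t = Σ t_i = 85.64 days.

85.6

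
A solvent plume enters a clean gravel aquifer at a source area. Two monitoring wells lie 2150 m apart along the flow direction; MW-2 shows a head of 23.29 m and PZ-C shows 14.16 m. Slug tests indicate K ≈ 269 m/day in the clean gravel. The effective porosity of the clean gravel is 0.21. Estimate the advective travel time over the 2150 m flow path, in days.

395

Hydraulic gradient i = (23.29 − 14.16) / 2150 = 9.13 / 2150 = 0.004247.
Darcy flux q = K · i = 269.0 × 0.004247 = 1.142 m/day.
Seepage velocity v = q / n_e = 1.142 / 0.21 = 5.440 m/day.
Travel time t = L / v = 2150 / 5.440 = 395.3 days.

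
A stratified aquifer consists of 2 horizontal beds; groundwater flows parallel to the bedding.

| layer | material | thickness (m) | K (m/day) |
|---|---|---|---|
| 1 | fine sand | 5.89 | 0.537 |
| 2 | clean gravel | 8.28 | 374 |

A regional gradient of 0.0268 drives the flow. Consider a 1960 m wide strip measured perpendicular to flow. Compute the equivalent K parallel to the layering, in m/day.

Flow is parallel to layering, so each bed carries its own Darcy discharge and the transmissivities add.
Σ(K_i·b_i) = 0.537×5.89 + 374×8.28 = 3100 m²/day.
Total thickness b = 14.17 m, so K_eq = Σ(K_i·b_i)/b = 218.8 m/day.

219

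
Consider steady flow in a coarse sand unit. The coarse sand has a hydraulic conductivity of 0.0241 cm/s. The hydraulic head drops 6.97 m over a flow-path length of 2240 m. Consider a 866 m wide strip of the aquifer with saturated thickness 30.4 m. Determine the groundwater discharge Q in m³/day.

1710

Convert K: 0.0241 cm/s × 864 = 20.82 m/day.
Cross-sectional area A = 866 × 30.4 = 26326 m².
Hydraulic gradient i = Δh / L = 6.97 / 2240 = 0.003112.
Darcy's law: Q = K · A · i = 20.82 × 26326 × 0.003112 = 1706 m³/day.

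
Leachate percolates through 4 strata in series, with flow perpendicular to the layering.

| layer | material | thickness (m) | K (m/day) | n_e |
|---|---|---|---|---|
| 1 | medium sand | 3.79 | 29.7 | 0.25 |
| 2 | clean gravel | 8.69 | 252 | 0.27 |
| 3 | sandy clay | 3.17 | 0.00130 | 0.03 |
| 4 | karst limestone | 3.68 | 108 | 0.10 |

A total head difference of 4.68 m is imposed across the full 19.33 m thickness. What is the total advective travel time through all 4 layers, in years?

5.36

With flow normal to the layers, continuity requires the same specific discharge q through every layer.
Σ(b_i/K_i) = 3.79/29.7 + 8.69/252 + 3.17/0.00130 + 3.68/108 = 2439 d.
q = Δh / Σ(b_i/K_i) = 4.68 / 2439 = 0.001919 m/day.
In each layer the seepage velocity is v_i = q/n_i, so the layer transit time is t_i = b_i·n_i / q:
  layer 1 (medium sand): t_1 = 3.79 × 0.25 / 0.001919 = 493.7 d
  layer 2 (clean gravel): t_2 = 8.69 × 0.27 / 0.001919 = 1223 d
  layer 3 (sandy clay): t_3 = 3.17 × 0.03 / 0.001919 = 49.55 d
  layer 4 (karst limestone): t_4 = 3.68 × 0.10 / 0.001919 = 191.8 d
Total t = Σ t_i = 1958 days = 5.360 years.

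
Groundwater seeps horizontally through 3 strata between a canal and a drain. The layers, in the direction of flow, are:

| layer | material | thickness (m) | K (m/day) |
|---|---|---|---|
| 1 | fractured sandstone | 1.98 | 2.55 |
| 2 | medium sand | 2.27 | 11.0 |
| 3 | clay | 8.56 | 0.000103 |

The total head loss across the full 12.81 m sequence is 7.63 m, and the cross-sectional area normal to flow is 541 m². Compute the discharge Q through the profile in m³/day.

Flow is perpendicular to layering, so the layers act in series and the equivalent K is the thickness-weighted harmonic mean.
Total thickness L = 1.98 + 2.27 + 8.56 = 12.81 m.
Σ(b_i/K_i) = 1.98/2.55 + 2.27/11.0 + 8.56/0.000103 = 83108 d.
K_eq = L / Σ(b_i/K_i) = 12.81 / 83108 = 0.0001541 m/day.
Q = K_eq · A · (Δh/L) = 0.0001541 × 541 × (7.63/12.81) = 0.04967 m³/day.

0.0497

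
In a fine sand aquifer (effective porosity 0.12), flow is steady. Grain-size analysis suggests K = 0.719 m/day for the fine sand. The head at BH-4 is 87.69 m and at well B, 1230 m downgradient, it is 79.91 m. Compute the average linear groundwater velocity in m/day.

Hydraulic gradient i = (87.69 − 79.91) / 1230 = 7.78 / 1230 = 0.006325.
Darcy flux q = K · i = 0.7190 × 0.006325 = 0.004548 m/day.
Seepage velocity v = q / n_e = 0.004548 / 0.12 = 0.03790 m/day.

0.0379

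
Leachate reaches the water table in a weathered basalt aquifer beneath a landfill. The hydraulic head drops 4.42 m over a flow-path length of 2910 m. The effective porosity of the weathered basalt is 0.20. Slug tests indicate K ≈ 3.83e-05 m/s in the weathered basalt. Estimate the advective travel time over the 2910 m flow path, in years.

317

Convert K: 3.83e-05 m/s × 86400 = 3.309 m/day.
Hydraulic gradient i = Δh / L = 4.42 / 2910 = 0.001519.
Darcy flux q = K · i = 3.309 × 0.001519 = 0.005026 m/day.
Seepage velocity v = q / n_e = 0.005026 / 0.20 = 0.02513 m/day.
Travel time t = L / v = 2910 / 0.02513 = 1.158e+05 days = 317.0 years.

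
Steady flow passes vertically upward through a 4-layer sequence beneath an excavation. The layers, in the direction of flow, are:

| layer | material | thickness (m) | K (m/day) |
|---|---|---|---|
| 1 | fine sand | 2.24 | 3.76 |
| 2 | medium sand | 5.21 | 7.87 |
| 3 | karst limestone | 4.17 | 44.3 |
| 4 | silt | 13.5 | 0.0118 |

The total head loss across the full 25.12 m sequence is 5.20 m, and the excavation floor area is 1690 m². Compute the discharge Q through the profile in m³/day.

Flow is perpendicular to layering, so the layers act in series and the equivalent K is the thickness-weighted harmonic mean.
Total thickness L = 2.24 + 5.21 + 4.17 + 13.5 = 25.12 m.
Σ(b_i/K_i) = 2.24/3.76 + 5.21/7.87 + 4.17/44.3 + 13.5/0.0118 = 1145 d.
K_eq = L / Σ(b_i/K_i) = 25.12 / 1145 = 0.02193 m/day.
Q = K_eq · A · (Δh/L) = 0.02193 × 1690 × (5.20/25.12) = 7.672 m³/day.

7.67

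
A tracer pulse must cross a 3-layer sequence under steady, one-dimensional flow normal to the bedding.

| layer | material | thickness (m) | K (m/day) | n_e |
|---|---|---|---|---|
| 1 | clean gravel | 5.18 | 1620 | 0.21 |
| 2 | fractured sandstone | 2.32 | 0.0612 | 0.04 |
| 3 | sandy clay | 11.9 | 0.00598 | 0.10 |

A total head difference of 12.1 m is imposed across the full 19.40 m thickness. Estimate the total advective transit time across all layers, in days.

397

With flow normal to the layers, continuity requires the same specific discharge q through every layer.
Σ(b_i/K_i) = 5.18/1620 + 2.32/0.0612 + 11.9/0.00598 = 2028 d.
q = Δh / Σ(b_i/K_i) = 12.1 / 2028 = 0.005967 m/day.
In each layer the seepage velocity is v_i = q/n_i, so the layer transit time is t_i = b_i·n_i / q:
  layer 1 (clean gravel): t_1 = 5.18 × 0.21 / 0.005967 = 182.3 d
  layer 2 (fractured sandstone): t_2 = 2.32 × 0.04 / 0.005967 = 15.55 d
  layer 3 (sandy clay): t_3 = 11.9 × 0.10 / 0.005967 = 199.4 d
Total t = Σ t_i = 397.3 days.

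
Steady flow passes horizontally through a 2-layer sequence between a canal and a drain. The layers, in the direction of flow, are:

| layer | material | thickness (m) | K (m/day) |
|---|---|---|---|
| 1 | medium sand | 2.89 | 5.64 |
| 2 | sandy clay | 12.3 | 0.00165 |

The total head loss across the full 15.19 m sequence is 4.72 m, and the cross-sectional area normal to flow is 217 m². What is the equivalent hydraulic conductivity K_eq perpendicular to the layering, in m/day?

Flow is perpendicular to layering, so the layers act in series and the equivalent K is the thickness-weighted harmonic mean.
Total thickness L = 2.89 + 12.3 = 15.19 m.
Σ(b_i/K_i) = 2.89/5.64 + 12.3/0.00165 = 7455 d.
K_eq = L / Σ(b_i/K_i) = 15.19 / 7455 = 0.002038 m/day.

0.00204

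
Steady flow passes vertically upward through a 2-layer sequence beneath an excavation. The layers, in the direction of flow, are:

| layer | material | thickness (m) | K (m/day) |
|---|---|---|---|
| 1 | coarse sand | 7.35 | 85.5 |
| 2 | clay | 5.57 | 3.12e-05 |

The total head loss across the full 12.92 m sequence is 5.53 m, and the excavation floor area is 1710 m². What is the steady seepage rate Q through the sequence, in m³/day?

0.0530

Flow is perpendicular to layering, so the layers act in series and the equivalent K is the thickness-weighted harmonic mean.
Total thickness L = 7.35 + 5.57 = 12.92 m.
Σ(b_i/K_i) = 7.35/85.5 + 5.57/3.12e-05 = 1.785e+05 d.
K_eq = L / Σ(b_i/K_i) = 12.92 / 1.785e+05 = 7.237e-05 m/day.
Q = K_eq · A · (Δh/L) = 7.237e-05 × 1710 × (5.53/12.92) = 0.05297 m³/day.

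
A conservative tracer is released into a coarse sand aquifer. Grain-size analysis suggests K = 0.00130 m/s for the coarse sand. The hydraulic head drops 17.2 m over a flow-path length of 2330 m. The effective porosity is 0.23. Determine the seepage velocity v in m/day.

Convert K: 0.00130 m/s × 86400 = 112.3 m/day.
Hydraulic gradient i = Δh / L = 17.2 / 2330 = 0.007382.
Darcy flux q = K · i = 112.3 × 0.007382 = 0.8291 m/day.
Seepage velocity v = q / n_e = 0.8291 / 0.23 = 3.605 m/day.

3.60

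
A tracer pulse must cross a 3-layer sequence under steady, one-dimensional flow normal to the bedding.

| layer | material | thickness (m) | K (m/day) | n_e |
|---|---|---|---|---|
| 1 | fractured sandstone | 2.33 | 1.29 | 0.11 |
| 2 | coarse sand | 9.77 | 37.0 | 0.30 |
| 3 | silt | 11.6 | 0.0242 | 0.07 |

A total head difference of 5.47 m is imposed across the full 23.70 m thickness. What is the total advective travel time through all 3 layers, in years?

With flow normal to the layers, continuity requires the same specific discharge q through every layer.
Σ(b_i/K_i) = 2.33/1.29 + 9.77/37.0 + 11.6/0.0242 = 481.4 d.
q = Δh / Σ(b_i/K_i) = 5.47 / 481.4 = 0.01136 m/day.
In each layer the seepage velocity is v_i = q/n_i, so the layer transit time is t_i = b_i·n_i / q:
  layer 1 (fractured sandstone): t_1 = 2.33 × 0.11 / 0.01136 = 22.56 d
  layer 2 (coarse sand): t_2 = 9.77 × 0.30 / 0.01136 = 258.0 d
  layer 3 (silt): t_3 = 11.6 × 0.07 / 0.01136 = 71.46 d
Total t = Σ t_i = 352.0 days = 0.9637 years.

0.964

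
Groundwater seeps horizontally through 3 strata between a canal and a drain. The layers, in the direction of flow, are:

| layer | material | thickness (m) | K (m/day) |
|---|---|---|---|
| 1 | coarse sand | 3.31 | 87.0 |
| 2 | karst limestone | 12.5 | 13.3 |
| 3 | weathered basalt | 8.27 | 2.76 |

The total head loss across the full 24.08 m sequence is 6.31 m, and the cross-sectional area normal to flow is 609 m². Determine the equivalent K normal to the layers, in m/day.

Flow is perpendicular to layering, so the layers act in series and the equivalent K is the thickness-weighted harmonic mean.
Total thickness L = 3.31 + 12.5 + 8.27 = 24.08 m.
Σ(b_i/K_i) = 3.31/87.0 + 12.5/13.3 + 8.27/2.76 = 3.974 d.
K_eq = L / Σ(b_i/K_i) = 24.08 / 3.974 = 6.059 m/day.

6.06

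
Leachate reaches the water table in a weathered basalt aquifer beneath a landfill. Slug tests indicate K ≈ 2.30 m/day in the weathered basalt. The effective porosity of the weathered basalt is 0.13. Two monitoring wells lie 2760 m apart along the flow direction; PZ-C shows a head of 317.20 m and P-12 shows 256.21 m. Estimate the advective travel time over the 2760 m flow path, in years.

19.3

Hydraulic gradient i = (317.20 − 256.21) / 2760 = 60.99 / 2760 = 0.02210.
Darcy flux q = K · i = 2.300 × 0.02210 = 0.05082 m/day.
Seepage velocity v = q / n_e = 0.05082 / 0.13 = 0.3910 m/day.
Travel time t = L / v = 2760 / 0.3910 = 7060 days = 19.33 years.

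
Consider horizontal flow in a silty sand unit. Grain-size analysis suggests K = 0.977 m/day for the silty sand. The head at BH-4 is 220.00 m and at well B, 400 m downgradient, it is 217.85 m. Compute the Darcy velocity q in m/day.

Hydraulic gradient i = (220.00 − 217.85) / 400 = 2.15 / 400 = 0.005375.
Specific discharge q = K · i = 0.9770 × 0.005375 = 0.005251 m/day.

0.00525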